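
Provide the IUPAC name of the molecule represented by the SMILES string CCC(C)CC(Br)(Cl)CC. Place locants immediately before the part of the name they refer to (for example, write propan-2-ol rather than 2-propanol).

The longest continuous carbon chain has 7 atoms, so the parent hydride is heptane.
The numbering direction is chosen so that the substituent locant set {3,3,5} is lower than {3,5,5} at the first point of difference.
That gives a bromo group at C-3; a chloro group at C-3; a methyl group at C-5.
Substituent prefixes are cited in alphabetical order (multiplying prefixes like di-/tri- are ignored for ordering).
Putting it together: 3-bromo-3-chloro-5-methylheptane.

3-bromo-3-chloro-5-methylheptane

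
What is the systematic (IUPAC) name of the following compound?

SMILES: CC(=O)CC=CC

hex-4-en-2-one

Counting along the main chain through the carbonyl and the multiple bond gives 6 carbons: the parent is hexane.
A ketone (C=O on an internal carbon) is the principal characteristic group, giving the suffix -one.
The chain contains a C=C double bond, so the unsaturation ending is -ene.
The numbering direction is chosen so that numbering from this end puts the carbonyl group at C-2 rather than C-5.
With this numbering: the carbonyl at C-2; the double bond between C-4 and C-5.
The name is hex-4-en-2-one.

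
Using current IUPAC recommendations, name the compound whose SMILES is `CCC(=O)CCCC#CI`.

8-iodooct-7-yn-3-one

The longest chain bearing the carbonyl and the multiple bond is 8 carbons long (octane).
A ketone (C=O on an internal carbon) is the principal characteristic group, giving the suffix -one.
There is one C≡C triple bond, indicated by the ending -yne.
The numbering direction is chosen so that numbering from this end puts the carbonyl group at C-3 rather than C-6.
This places the carbonyl at C-3; the triple bond between C-7 and C-8; an iodo group at C-8.
Assembling the pieces gives 8-iodooct-7-yn-3-one.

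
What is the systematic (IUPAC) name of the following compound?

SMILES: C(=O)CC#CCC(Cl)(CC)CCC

The longest carbon chain that includes the –CHO group and the multiple bond has 9 carbons, so the parent hydride is nonane.
An aldehyde (terminal –CHO) is the principal characteristic group, giving the suffix -al.
There is one C≡C triple bond, indicated by the ending -yne.
The numbering direction is chosen so that the aldehyde carbon is C-1 by definition.
This places the triple bond between C-3 and C-4; a chloro group at C-6; an ethyl group at C-6.
Prefixes are listed alphabetically: chloro, ethyl.
Assembling the pieces gives 6-chloro-6-ethylnon-3-ynal.

6-chloro-6-ethylnon-3-ynal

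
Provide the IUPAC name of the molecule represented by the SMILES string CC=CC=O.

The longest chain bearing the –CHO group and the multiple bond is 4 carbons long (butane).
The highest-priority functional group is an aldehyde (terminal –CHO), so the name ends in -al.
There is one C=C double bond, indicated by the ending -ene.
Choose the numbering such that the aldehyde carbon is C-1 by definition.
That gives the double bond between C-2 and C-3.
Assembling the pieces gives but-2-enal.

but-2-enal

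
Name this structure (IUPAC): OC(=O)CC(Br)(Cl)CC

Counting along the main chain through the –COOH group gives 5 carbons: the parent is pentane.
The highest-priority functional group is a carboxylic acid (terminal –COOH), so the name ends in -oic acid.
The numbering direction is chosen so that the carboxylic acid carbon is C-1 by definition.
This places a bromo group at C-3; a chloro group at C-3.
The substituents are ordered alphabetically, ignoring any di-/tri- multipliers.
The name is 3-bromo-3-chloropentanoic acid.

3-bromo-3-chloropentanoic acid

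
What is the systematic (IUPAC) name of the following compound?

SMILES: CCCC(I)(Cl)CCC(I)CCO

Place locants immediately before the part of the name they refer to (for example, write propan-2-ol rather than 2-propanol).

6-chloro-3,6-diiodononan-1-ol

The longest carbon chain that includes the –OH group has 9 carbons, so the parent hydride is nonane.
An alcohol (–OH) is the principal characteristic group, giving the suffix -ol.
The numbering direction is chosen so that numbering from this end puts the hydroxyl group at C-1 rather than C-9.
With this numbering: the hydroxyl at C-1; a chloro group at C-6; iodo groups at C-3 and C-6.
The substituents are ordered alphabetically, ignoring any di-/tri- multipliers.
Assembling the pieces gives 6-chloro-3,6-diiodononan-1-ol.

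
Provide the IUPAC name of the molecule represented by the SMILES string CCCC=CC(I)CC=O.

3-iodooct-4-enal

The longest carbon chain that includes the –CHO group and the multiple bond has 8 carbons, so the parent hydride is octane.
The principal characteristic group is an aldehyde (terminal –CHO), named with the suffix -al.
There is one C=C double bond, indicated by the ending -ene.
Number the chain so that the aldehyde carbon is C-1 by definition.
With this numbering: the double bond between C-4 and C-5; an iodo group at C-3.
Assembling the pieces gives 3-iodooct-4-enal.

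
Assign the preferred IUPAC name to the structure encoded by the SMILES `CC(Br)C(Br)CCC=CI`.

5,6-dibromo-1-iodohept-1-ene

The longest carbon chain that includes the multiple bond has 7 carbons, so the parent hydride is heptane.
There is one C=C double bond, indicated by the ending -ene.
Choose the numbering such that numbering from this end puts the double bond at C-1 rather than C-6.
That gives the double bond between C-1 and C-2; bromo groups at C-5 and C-6; an iodo group at C-1.
Prefixes are listed alphabetically: bromo, iodo.
Assembling the pieces gives 5,6-dibromo-1-iodohept-1-ene.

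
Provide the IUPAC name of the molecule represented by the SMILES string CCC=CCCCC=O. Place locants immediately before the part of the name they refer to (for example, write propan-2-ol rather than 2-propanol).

oct-5-enal

The longest chain bearing the –CHO group and the multiple bond is 8 carbons long (octane).
The highest-priority functional group is an aldehyde (terminal –CHO), so the name ends in -al.
A C=C double bond in the chain gives the infix -ene-.
The numbering direction is chosen so that the aldehyde carbon is C-1 by definition.
That gives the double bond between C-5 and C-6.
Putting it together: oct-5-enal.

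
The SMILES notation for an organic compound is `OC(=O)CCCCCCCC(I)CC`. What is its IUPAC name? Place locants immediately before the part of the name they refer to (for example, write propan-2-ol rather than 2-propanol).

9-iodoundecanoic acid

The longest chain bearing the –COOH group is 11 carbons long (undecane).
The principal characteristic group is a carboxylic acid (terminal –COOH), named with the suffix -oic acid.
Number the chain so that the carboxylic acid carbon is C-1 by definition.
This places an iodo group at C-9.
Assembling the pieces gives 9-iodoundecanoic acid.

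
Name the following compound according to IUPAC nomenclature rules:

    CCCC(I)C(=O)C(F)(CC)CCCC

6-ethyl-6-fluoro-4-iododecan-5-one

The longest chain bearing the carbonyl is 10 carbons long (decane).
The highest-priority functional group is a ketone (C=O on an internal carbon), so the name ends in -one.
Choose the numbering such that numbering from this end puts the carbonyl group at C-5 rather than C-6.
With this numbering: the carbonyl at C-5; an ethyl group at C-6; a fluoro group at C-6; an iodo group at C-4.
The substituents are ordered alphabetically, ignoring any di-/tri- multipliers.
The name is 6-ethyl-6-fluoro-4-iododecan-5-one.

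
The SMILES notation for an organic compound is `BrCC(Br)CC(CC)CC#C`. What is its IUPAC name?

6,7-dibromo-4-ethylhept-1-yne

Counting along the main chain through the multiple bond gives 7 carbons: the parent is heptane.
There is one C≡C triple bond, indicated by the ending -yne.
Number the chain so that numbering from this end puts the triple bond at C-1 rather than C-6.
With this numbering: the triple bond between C-1 and C-2; bromo groups at C-6 and C-7; an ethyl group at C-4.
Prefixes are listed alphabetically: bromo, ethyl.
The name is 6,7-dibromo-4-ethylhept-1-yne.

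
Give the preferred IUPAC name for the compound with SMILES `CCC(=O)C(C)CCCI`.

The longest carbon chain that includes the carbonyl has 7 carbons, so the parent hydride is heptane.
The principal characteristic group is a ketone (C=O on an internal carbon), named with the suffix -one.
Number the chain so that numbering from this end puts the carbonyl group at C-3 rather than C-5.
This places the carbonyl at C-3; an iodo group at C-7; a methyl group at C-4.
Substituent prefixes are cited in alphabetical order (multiplying prefixes like di-/tri- are ignored for ordering).
The name is 7-iodo-4-methylheptan-3-one.

7-iodo-4-methylheptan-3-one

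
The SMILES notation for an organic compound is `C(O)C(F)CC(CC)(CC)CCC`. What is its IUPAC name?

Counting along the main chain through the –OH group gives 7 carbons: the parent is heptane.
The principal characteristic group is an alcohol (–OH), named with the suffix -ol.
Choose the numbering such that numbering from this end puts the hydroxyl group at C-1 rather than C-7.
That gives the hydroxyl at C-1; two ethyl groups at C-4; a fluoro group at C-2.
Substituent prefixes are cited in alphabetical order (multiplying prefixes like di-/tri- are ignored for ordering).
Putting it together: 4,4-diethyl-2-fluoroheptan-1-ol.

4,4-diethyl-2-fluoroheptan-1-ol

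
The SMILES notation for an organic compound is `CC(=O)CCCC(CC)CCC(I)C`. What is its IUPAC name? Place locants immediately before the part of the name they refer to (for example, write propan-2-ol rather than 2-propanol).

The longest chain bearing the carbonyl is 10 carbons long (decane).
A ketone (C=O on an internal carbon) is the principal characteristic group, giving the suffix -one.
The numbering direction is chosen so that numbering from this end puts the carbonyl group at C-2 rather than C-9.
That gives the carbonyl at C-2; an ethyl group at C-6; an iodo group at C-9.
Substituent prefixes are cited in alphabetical order (multiplying prefixes like di-/tri- are ignored for ordering).
Assembling the pieces gives 6-ethyl-9-iododecan-2-one.

6-ethyl-9-iododecan-2-one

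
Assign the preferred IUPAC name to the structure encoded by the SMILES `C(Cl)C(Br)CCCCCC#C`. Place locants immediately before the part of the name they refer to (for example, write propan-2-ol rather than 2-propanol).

8-bromo-9-chloronon-1-yne

The longest chain bearing the multiple bond is 9 carbons long (nonane).
The chain contains a C≡C triple bond, so the unsaturation ending is -yne.
Number the chain so that numbering from this end puts the triple bond at C-1 rather than C-8.
With this numbering: the triple bond between C-1 and C-2; a bromo group at C-8; a chloro group at C-9.
The substituents are ordered alphabetically, ignoring any di-/tri- multipliers.
Putting it together: 8-bromo-9-chloronon-1-yne.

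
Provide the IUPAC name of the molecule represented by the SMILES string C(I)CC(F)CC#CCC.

6-fluoro-8-iodooct-3-yne

The longest chain bearing the multiple bond is 8 carbons long (octane).
A C≡C triple bond in the chain gives the infix -yne-.
Number the chain so that numbering from this end puts the triple bond at C-3 rather than C-5.
That gives the triple bond between C-3 and C-4; a fluoro group at C-6; an iodo group at C-8.
The substituents are ordered alphabetically, ignoring any di-/tri- multipliers.
Assembling the pieces gives 6-fluoro-8-iodooct-3-yne.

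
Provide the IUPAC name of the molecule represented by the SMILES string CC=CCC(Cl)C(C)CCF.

5-chloro-8-fluoro-6-methyloct-2-ene

Counting along the main chain through the multiple bond gives 8 carbons: the parent is octane.
A C=C double bond in the chain gives the infix -ene-.
Number the chain so that numbering from this end puts the double bond at C-2 rather than C-6.
That gives the double bond between C-2 and C-3; a chloro group at C-5; a fluoro group at C-8; a methyl group at C-6.
The substituents are ordered alphabetically, ignoring any di-/tri- multipliers.
Putting it together: 5-chloro-8-fluoro-6-methyloct-2-ene.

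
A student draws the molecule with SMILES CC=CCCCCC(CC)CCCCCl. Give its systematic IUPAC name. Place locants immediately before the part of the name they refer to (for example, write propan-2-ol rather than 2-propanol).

The longest chain bearing the multiple bond is 12 carbons long (dodecane).
The chain contains a C=C double bond, so the unsaturation ending is -ene.
Choose the numbering such that numbering from this end puts the double bond at C-2 rather than C-10.
With this numbering: the double bond between C-2 and C-3; a chloro group at C-12; an ethyl group at C-8.
Substituent prefixes are cited in alphabetical order (multiplying prefixes like di-/tri- are ignored for ordering).
The name is 12-chloro-8-ethyldodec-2-ene.

12-chloro-8-ethyldodec-2-ene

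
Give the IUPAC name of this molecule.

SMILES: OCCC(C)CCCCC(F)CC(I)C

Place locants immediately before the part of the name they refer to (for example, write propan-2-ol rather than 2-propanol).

8-fluoro-10-iodo-3-methylundecan-1-ol

Counting along the main chain through the –OH group gives 11 carbons: the parent is undecane.
The highest-priority functional group is an alcohol (–OH), so the name ends in -ol.
Choose the numbering such that numbering from this end puts the hydroxyl group at C-1 rather than C-11.
That gives the hydroxyl at C-1; a fluoro group at C-8; an iodo group at C-10; a methyl group at C-3.
Substituent prefixes are cited in alphabetical order (multiplying prefixes like di-/tri- are ignored for ordering).
Assembling the pieces gives 8-fluoro-10-iodo-3-methylundecan-1-ol.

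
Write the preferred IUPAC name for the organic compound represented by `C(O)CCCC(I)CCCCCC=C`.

5-iodododec-11-en-1-ol

The longest chain bearing the –OH group and the multiple bond is 12 carbons long (dodecane).
The principal characteristic group is an alcohol (–OH), named with the suffix -ol.
The chain contains a C=C double bond, so the unsaturation ending is -ene.
The numbering direction is chosen so that numbering from this end puts the hydroxyl group at C-1 rather than C-12.
With this numbering: the hydroxyl at C-1; the double bond between C-11 and C-12; an iodo group at C-5.
Putting it together: 5-iodododec-11-en-1-ol.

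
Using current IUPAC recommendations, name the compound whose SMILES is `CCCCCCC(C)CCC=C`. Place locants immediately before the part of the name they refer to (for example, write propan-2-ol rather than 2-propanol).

The longest carbon chain that includes the multiple bond has 11 carbons, so the parent hydride is undecane.
The chain contains a C=C double bond, so the unsaturation ending is -ene.
The numbering direction is chosen so that numbering from this end puts the double bond at C-1 rather than C-10.
With this numbering: the double bond between C-1 and C-2; a methyl group at C-5.
Putting it together: 5-methylundec-1-ene.

5-methylundec-1-ene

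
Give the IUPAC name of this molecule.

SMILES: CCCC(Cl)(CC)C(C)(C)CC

4-chloro-4-ethyl-3,3-dimethylheptane

The parent chain contains 7 carbons (heptane).
The numbering direction is chosen so that the substituent locant set {3,3,4,4} is lower than {4,4,5,5} at the first point of difference.
That gives a chloro group at C-4; an ethyl group at C-4; two methyl groups at C-3.
Prefixes are listed alphabetically: chloro, ethyl, methyl.
The name is 4-chloro-4-ethyl-3,3-dimethylheptane.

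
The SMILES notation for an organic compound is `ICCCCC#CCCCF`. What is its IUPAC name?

The longest chain bearing the multiple bond is 9 carbons long (nonane).
There is one C≡C triple bond, indicated by the ending -yne.
The numbering direction is chosen so that numbering from this end puts the triple bond at C-4 rather than C-5.
With this numbering: the triple bond between C-4 and C-5; a fluoro group at C-1; an iodo group at C-9.
Prefixes are listed alphabetically: fluoro, iodo.
Assembling the pieces gives 1-fluoro-9-iodonon-4-yne.

1-fluoro-9-iodonon-4-yne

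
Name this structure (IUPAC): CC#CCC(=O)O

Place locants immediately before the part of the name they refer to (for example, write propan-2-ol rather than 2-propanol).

pent-3-ynoic acid

The longest carbon chain that includes the –COOH group and the multiple bond has 5 carbons, so the parent hydride is pentane.
The highest-priority functional group is a carboxylic acid (terminal –COOH), so the name ends in -oic acid.
A C≡C triple bond in the chain gives the infix -yne-.
Choose the numbering such that the carboxylic acid carbon is C-1 by definition.
That gives the triple bond between C-3 and C-4.
Assembling the pieces gives pent-3-ynoic acid.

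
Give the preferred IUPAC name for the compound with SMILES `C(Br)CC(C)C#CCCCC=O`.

The longest chain bearing the –CHO group and the multiple bond is 9 carbons long (nonane).
The principal characteristic group is an aldehyde (terminal –CHO), named with the suffix -al.
The chain contains a C≡C triple bond, so the unsaturation ending is -yne.
The numbering direction is chosen so that the aldehyde carbon is C-1 by definition.
That gives the triple bond between C-5 and C-6; a bromo group at C-9; a methyl group at C-7.
Prefixes are listed alphabetically: bromo, methyl.
The name is 9-bromo-7-methylnon-5-ynal.

9-bromo-7-methylnon-5-ynal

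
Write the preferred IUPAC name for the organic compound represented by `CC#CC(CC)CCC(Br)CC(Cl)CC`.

The longest carbon chain that includes the multiple bond has 11 carbons, so the parent hydride is undecane.
There is one C≡C triple bond, indicated by the ending -yne.
Choose the numbering such that numbering from this end puts the triple bond at C-2 rather than C-9.
This places the triple bond between C-2 and C-3; a bromo group at C-7; a chloro group at C-9; an ethyl group at C-4.
Substituent prefixes are cited in alphabetical order (multiplying prefixes like di-/tri- are ignored for ordering).
Putting it together: 7-bromo-9-chloro-4-ethylundec-2-yne.

7-bromo-9-chloro-4-ethylundec-2-yne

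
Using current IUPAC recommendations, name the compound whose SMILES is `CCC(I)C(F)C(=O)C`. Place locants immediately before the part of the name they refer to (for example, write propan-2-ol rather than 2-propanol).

3-fluoro-4-iodohexan-2-one

The longest carbon chain that includes the carbonyl has 6 carbons, so the parent hydride is hexane.
The principal characteristic group is a ketone (C=O on an internal carbon), named with the suffix -one.
The numbering direction is chosen so that numbering from this end puts the carbonyl group at C-2 rather than C-5.
This places the carbonyl at C-2; a fluoro group at C-3; an iodo group at C-4.
Prefixes are listed alphabetically: fluoro, iodo.
Assembling the pieces gives 3-fluoro-4-iodohexan-2-one.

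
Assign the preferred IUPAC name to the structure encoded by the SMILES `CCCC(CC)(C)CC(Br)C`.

2-bromo-4-ethyl-4-methylheptane

The longest carbon chain is 7 atoms: the parent is heptane.
Choose the numbering such that the substituent locant set {2,4,4} is lower than {4,4,6} at the first point of difference.
That gives a bromo group at C-2; an ethyl group at C-4; a methyl group at C-4.
Prefixes are listed alphabetically: bromo, ethyl, methyl.
The name is 2-bromo-4-ethyl-4-methylheptane.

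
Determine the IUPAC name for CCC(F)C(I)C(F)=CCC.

Counting along the main chain through the multiple bond gives 8 carbons: the parent is octane.
A C=C double bond in the chain gives the infix -ene-.
Choose the numbering such that numbering from this end puts the double bond at C-3 rather than C-5.
This places the double bond between C-3 and C-4; fluoro groups at C-4 and C-6; an iodo group at C-5.
Prefixes are listed alphabetically: fluoro, iodo.
Putting it together: 4,6-difluoro-5-iodooct-3-ene.

4,6-difluoro-5-iodooct-3-ene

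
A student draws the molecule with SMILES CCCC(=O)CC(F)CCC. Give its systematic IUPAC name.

6-fluorononan-4-one

The longest chain bearing the carbonyl is 9 carbons long (nonane).
The principal characteristic group is a ketone (C=O on an internal carbon), named with the suffix -one.
The numbering direction is chosen so that numbering from this end puts the carbonyl group at C-4 rather than C-6.
This places the carbonyl at C-4; a fluoro group at C-6.
Putting it together: 6-fluorononan-4-one.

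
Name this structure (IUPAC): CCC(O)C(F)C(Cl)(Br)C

The longest carbon chain that includes the –OH group has 6 carbons, so the parent hydride is hexane.
The highest-priority functional group is an alcohol (–OH), so the name ends in -ol.
Number the chain so that numbering from this end puts the hydroxyl group at C-3 rather than C-4.
This places the hydroxyl at C-3; a bromo group at C-5; a chloro group at C-5; a fluoro group at C-4.
Prefixes are listed alphabetically: bromo, chloro, fluoro.
Putting it together: 5-bromo-5-chloro-4-fluorohexan-3-ol.

5-bromo-5-chloro-4-fluorohexan-3-ol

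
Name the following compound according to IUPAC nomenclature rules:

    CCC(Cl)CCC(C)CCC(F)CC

3-chloro-9-fluoro-6-methylundecane

The parent chain contains 11 carbons (undecane).
The numbering direction is chosen so that the locant sets are identical either way, so the alphabetically earlier chloro substituent takes the lower locant (3 rather than 9).
That gives a chloro group at C-3; a fluoro group at C-9; a methyl group at C-6.
The substituents are ordered alphabetically, ignoring any di-/tri- multipliers.
The name is 3-chloro-9-fluoro-6-methylundecane.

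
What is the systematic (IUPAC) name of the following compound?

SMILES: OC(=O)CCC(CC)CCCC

4-ethyloctanoic acid

Counting along the main chain through the –COOH group gives 8 carbons: the parent is octane.
A carboxylic acid (terminal –COOH) is the principal characteristic group, giving the suffix -oic acid.
Number the chain so that the carboxylic acid carbon is C-1 by definition.
With this numbering: an ethyl group at C-4.
Assembling the pieces gives 4-ethyloctanoic acid.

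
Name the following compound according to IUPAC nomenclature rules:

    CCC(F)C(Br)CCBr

1,3-dibromo-4-fluorohexane

The longest continuous carbon chain has 6 atoms, so the parent hydride is hexane.
Number the chain so that the substituent locant set {1,3,4} is lower than {3,4,6} at the first point of difference.
This places bromo groups at C-1 and C-3; a fluoro group at C-4.
Substituent prefixes are cited in alphabetical order (multiplying prefixes like di-/tri- are ignored for ordering).
Assembling the pieces gives 1,3-dibromo-4-fluorohexane.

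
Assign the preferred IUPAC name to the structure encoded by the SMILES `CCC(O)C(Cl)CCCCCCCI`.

4-chloro-11-iodoundecan-3-ol

The longest carbon chain that includes the –OH group has 11 carbons, so the parent hydride is undecane.
An alcohol (–OH) is the principal characteristic group, giving the suffix -ol.
Choose the numbering such that numbering from this end puts the hydroxyl group at C-3 rather than C-9.
With this numbering: the hydroxyl at C-3; a chloro group at C-4; an iodo group at C-11.
Substituent prefixes are cited in alphabetical order (multiplying prefixes like di-/tri- are ignored for ordering).
Putting it together: 4-chloro-11-iodoundecan-3-ol.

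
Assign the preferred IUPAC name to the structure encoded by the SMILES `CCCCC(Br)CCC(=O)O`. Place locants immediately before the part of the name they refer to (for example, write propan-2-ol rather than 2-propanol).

The longest carbon chain that includes the –COOH group has 8 carbons, so the parent hydride is octane.
A carboxylic acid (terminal –COOH) is the principal characteristic group, giving the suffix -oic acid.
Number the chain so that the carboxylic acid carbon is C-1 by definition.
This places a bromo group at C-4.
The name is 4-bromooctanoic acid.

4-bromooctanoic acid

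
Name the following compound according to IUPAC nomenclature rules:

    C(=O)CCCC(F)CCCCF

The longest chain bearing the –CHO group is 9 carbons long (nonane).
An aldehyde (terminal –CHO) is the principal characteristic group, giving the suffix -al.
Number the chain so that the aldehyde carbon is C-1 by definition.
That gives fluoro groups at C-5 and C-9.
Putting it together: 5,9-difluorononanal.

5,9-difluorononanal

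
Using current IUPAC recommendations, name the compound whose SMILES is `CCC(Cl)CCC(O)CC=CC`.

The longest carbon chain that includes the –OH group and the multiple bond has 10 carbons, so the parent hydride is decane.
An alcohol (–OH) is the principal characteristic group, giving the suffix -ol.
There is one C=C double bond, indicated by the ending -ene.
Number the chain so that numbering from this end puts the hydroxyl group at C-5 rather than C-6.
This places the hydroxyl at C-5; the double bond between C-2 and C-3; a chloro group at C-8.
Putting it together: 8-chlorodec-2-en-5-ol.

8-chlorodec-2-en-5-ol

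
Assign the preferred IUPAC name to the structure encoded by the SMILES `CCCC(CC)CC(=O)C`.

Counting along the main chain through the carbonyl gives 7 carbons: the parent is heptane.
The principal characteristic group is a ketone (C=O on an internal carbon), named with the suffix -one.
Choose the numbering such that numbering from this end puts the carbonyl group at C-2 rather than C-6.
That gives the carbonyl at C-2; an ethyl group at C-4.
The name is 4-ethylheptan-2-one.

4-ethylheptan-2-one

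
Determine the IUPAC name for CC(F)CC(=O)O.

3-fluorobutanoic acid

The longest carbon chain that includes the –COOH group has 4 carbons, so the parent hydride is butane.
A carboxylic acid (terminal –COOH) is the principal characteristic group, giving the suffix -oic acid.
Number the chain so that the carboxylic acid carbon is C-1 by definition.
That gives a fluoro group at C-3.
Putting it together: 3-fluorobutanoic acid.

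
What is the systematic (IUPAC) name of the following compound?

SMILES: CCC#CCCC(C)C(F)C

8-fluoro-7-methylnon-3-yne

The longest carbon chain that includes the multiple bond has 9 carbons, so the parent hydride is nonane.
There is one C≡C triple bond, indicated by the ending -yne.
Number the chain so that numbering from this end puts the triple bond at C-3 rather than C-6.
With this numbering: the triple bond between C-3 and C-4; a fluoro group at C-8; a methyl group at C-7.
Substituent prefixes are cited in alphabetical order (multiplying prefixes like di-/tri- are ignored for ordering).
Assembling the pieces gives 8-fluoro-7-methylnon-3-yne.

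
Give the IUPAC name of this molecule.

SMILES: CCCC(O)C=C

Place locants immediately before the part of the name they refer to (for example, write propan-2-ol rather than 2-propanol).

hex-1-en-3-ol

The longest carbon chain that includes the –OH group and the multiple bond has 6 carbons, so the parent hydride is hexane.
The highest-priority functional group is an alcohol (–OH), so the name ends in -ol.
A C=C double bond in the chain gives the infix -ene-.
Choose the numbering such that numbering from this end puts the hydroxyl group at C-3 rather than C-4.
That gives the hydroxyl at C-3; the double bond between C-1 and C-2.
The name is hex-1-en-3-ol.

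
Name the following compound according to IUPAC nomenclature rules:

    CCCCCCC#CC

The longest carbon chain that includes the multiple bond has 9 carbons, so the parent hydride is nonane.
A C≡C triple bond in the chain gives the infix -yne-.
Choose the numbering such that numbering from this end puts the triple bond at C-2 rather than C-7.
With this numbering: the triple bond between C-2 and C-3.
The name is non-2-yne.

non-2-yne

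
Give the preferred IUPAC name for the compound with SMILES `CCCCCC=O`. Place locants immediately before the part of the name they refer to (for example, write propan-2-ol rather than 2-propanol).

hexanal

The longest chain bearing the –CHO group is 6 carbons long (hexane).
An aldehyde (terminal –CHO) is the principal characteristic group, giving the suffix -al.
Number the chain so that the aldehyde carbon is C-1 by definition.
Putting it together: hexanal.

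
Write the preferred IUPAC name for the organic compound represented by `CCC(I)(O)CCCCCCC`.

3-iododecan-3-ol

Counting along the main chain through the –OH group gives 10 carbons: the parent is decane.
An alcohol (–OH) is the principal characteristic group, giving the suffix -ol.
The numbering direction is chosen so that numbering from this end puts the hydroxyl group at C-3 rather than C-8.
That gives the hydroxyl at C-3; an iodo group at C-3.
The name is 3-iododecan-3-ol.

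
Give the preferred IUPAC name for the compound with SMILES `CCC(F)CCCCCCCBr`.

1-bromo-8-fluorodecane

The parent chain contains 10 carbons (decane).
The numbering direction is chosen so that the substituent locant set {1,8} is lower than {3,10} at the first point of difference.
With this numbering: a bromo group at C-1; a fluoro group at C-8.
Prefixes are listed alphabetically: bromo, fluoro.
Assembling the pieces gives 1-bromo-8-fluorodecane.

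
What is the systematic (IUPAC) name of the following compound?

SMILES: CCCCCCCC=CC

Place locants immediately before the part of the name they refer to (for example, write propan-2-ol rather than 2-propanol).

dec-2-ene

The longest carbon chain that includes the multiple bond has 10 carbons, so the parent hydride is decane.
The chain contains a C=C double bond, so the unsaturation ending is -ene.
Choose the numbering such that numbering from this end puts the double bond at C-2 rather than C-8.
That gives the double bond between C-2 and C-3.
Putting it together: dec-2-ene.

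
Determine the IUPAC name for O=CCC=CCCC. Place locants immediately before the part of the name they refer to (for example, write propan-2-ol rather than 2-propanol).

The longest carbon chain that includes the –CHO group and the multiple bond has 7 carbons, so the parent hydride is heptane.
The highest-priority functional group is an aldehyde (terminal –CHO), so the name ends in -al.
The chain contains a C=C double bond, so the unsaturation ending is -ene.
The numbering direction is chosen so that the aldehyde carbon is C-1 by definition.
This places the double bond between C-3 and C-4.
Putting it together: hept-3-enal.

hept-3-enal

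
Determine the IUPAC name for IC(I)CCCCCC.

The longest carbon chain is 7 atoms: the parent is heptane.
Number the chain so that the substituent locant set {1,1} is lower than {7,7} at the first point of difference.
This places two iodo groups at C-1.
Assembling the pieces gives 1,1-diiodoheptane.

1,1-diiodoheptane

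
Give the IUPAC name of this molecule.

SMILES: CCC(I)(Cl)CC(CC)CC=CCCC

9-chloro-7-ethyl-9-iodoundec-4-ene

The longest carbon chain that includes the multiple bond has 11 carbons, so the parent hydride is undecane.
The chain contains a C=C double bond, so the unsaturation ending is -ene.
Choose the numbering such that numbering from this end puts the double bond at C-4 rather than C-7.
That gives the double bond between C-4 and C-5; a chloro group at C-9; an ethyl group at C-7; an iodo group at C-9.
Prefixes are listed alphabetically: chloro, ethyl, iodo.
The name is 9-chloro-7-ethyl-9-iodoundec-4-ene.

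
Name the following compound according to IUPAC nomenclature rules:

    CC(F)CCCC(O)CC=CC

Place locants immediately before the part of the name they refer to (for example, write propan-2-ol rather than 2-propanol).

Counting along the main chain through the –OH group and the multiple bond gives 10 carbons: the parent is decane.
The highest-priority functional group is an alcohol (–OH), so the name ends in -ol.
There is one C=C double bond, indicated by the ending -ene.
Choose the numbering such that numbering from this end puts the hydroxyl group at C-5 rather than C-6.
With this numbering: the hydroxyl at C-5; the double bond between C-2 and C-3; a fluoro group at C-9.
Assembling the pieces gives 9-fluorodec-2-en-5-ol.

9-fluorodec-2-en-5-ol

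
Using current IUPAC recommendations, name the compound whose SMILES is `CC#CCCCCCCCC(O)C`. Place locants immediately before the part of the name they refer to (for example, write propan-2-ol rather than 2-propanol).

The longest chain bearing the –OH group and the multiple bond is 12 carbons long (dodecane).
The principal characteristic group is an alcohol (–OH), named with the suffix -ol.
The chain contains a C≡C triple bond, so the unsaturation ending is -yne.
The numbering direction is chosen so that numbering from this end puts the hydroxyl group at C-2 rather than C-11.
With this numbering: the hydroxyl at C-2; the triple bond between C-10 and C-11.
Putting it together: dodec-10-yn-2-ol.

dodec-10-yn-2-ol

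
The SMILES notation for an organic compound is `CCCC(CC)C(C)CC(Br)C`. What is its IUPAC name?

The longest continuous carbon chain has 8 atoms, so the parent hydride is octane.
Choose the numbering such that the substituent locant set {2,4,5} is lower than {4,5,7} at the first point of difference.
This places a bromo group at C-2; an ethyl group at C-5; a methyl group at C-4.
Substituent prefixes are cited in alphabetical order (multiplying prefixes like di-/tri- are ignored for ordering).
The name is 2-bromo-5-ethyl-4-methyloctane.

2-bromo-5-ethyl-4-methyloctane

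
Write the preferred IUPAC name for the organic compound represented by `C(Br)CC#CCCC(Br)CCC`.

The longest chain bearing the multiple bond is 10 carbons long (decane).
The chain contains a C≡C triple bond, so the unsaturation ending is -yne.
The numbering direction is chosen so that numbering from this end puts the triple bond at C-3 rather than C-7.
This places the triple bond between C-3 and C-4; bromo groups at C-1 and C-7.
Assembling the pieces gives 1,7-dibromodec-3-yne.

1,7-dibromodec-3-yne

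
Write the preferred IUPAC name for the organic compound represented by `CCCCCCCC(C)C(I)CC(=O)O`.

The longest chain bearing the –COOH group is 11 carbons long (undecane).
The highest-priority functional group is a carboxylic acid (terminal –COOH), so the name ends in -oic acid.
Choose the numbering such that the carboxylic acid carbon is C-1 by definition.
This places an iodo group at C-3; a methyl group at C-4.
Substituent prefixes are cited in alphabetical order (multiplying prefixes like di-/tri- are ignored for ordering).
The name is 3-iodo-4-methylundecanoic acid.

3-iodo-4-methylundecanoic acid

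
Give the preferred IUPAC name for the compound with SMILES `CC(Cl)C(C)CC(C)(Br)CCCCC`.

The parent chain contains 10 carbons (decane).
Number the chain so that the substituent locant set {2,3,5,5} is lower than {6,6,8,9} at the first point of difference.
This places a bromo group at C-5; a chloro group at C-2; methyl groups at C-3 and C-5.
The substituents are ordered alphabetically, ignoring any di-/tri- multipliers.
Putting it together: 5-bromo-2-chloro-3,5-dimethyldecane.

5-bromo-2-chloro-3,5-dimethyldecane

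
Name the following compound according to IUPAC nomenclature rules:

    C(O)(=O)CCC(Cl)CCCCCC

4-chlorodecanoic acid

The longest chain bearing the –COOH group is 10 carbons long (decane).
A carboxylic acid (terminal –COOH) is the principal characteristic group, giving the suffix -oic acid.
Choose the numbering such that the carboxylic acid carbon is C-1 by definition.
With this numbering: a chloro group at C-4.
Putting it together: 4-chlorodecanoic acid.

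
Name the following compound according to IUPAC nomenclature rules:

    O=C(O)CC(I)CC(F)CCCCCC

5-fluoro-3-iodoundecanoic acid

The longest carbon chain that includes the –COOH group has 11 carbons, so the parent hydride is undecane.
A carboxylic acid (terminal –COOH) is the principal characteristic group, giving the suffix -oic acid.
Choose the numbering such that the carboxylic acid carbon is C-1 by definition.
With this numbering: a fluoro group at C-5; an iodo group at C-3.
Prefixes are listed alphabetically: fluoro, iodo.
Putting it together: 5-fluoro-3-iodoundecanoic acid.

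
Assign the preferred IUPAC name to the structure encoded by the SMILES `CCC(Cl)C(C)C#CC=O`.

5-chloro-4-methylhept-2-ynal

The longest carbon chain that includes the –CHO group and the multiple bond has 7 carbons, so the parent hydride is heptane.
The principal characteristic group is an aldehyde (terminal –CHO), named with the suffix -al.
A C≡C triple bond in the chain gives the infix -yne-.
Choose the numbering such that the aldehyde carbon is C-1 by definition.
That gives the triple bond between C-2 and C-3; a chloro group at C-5; a methyl group at C-4.
Substituent prefixes are cited in alphabetical order (multiplying prefixes like di-/tri- are ignored for ordering).
The name is 5-chloro-4-methylhept-2-ynal.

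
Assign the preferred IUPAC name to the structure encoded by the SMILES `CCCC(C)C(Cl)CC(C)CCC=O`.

6-chloro-4,7-dimethyldecanal

Counting along the main chain through the –CHO group gives 10 carbons: the parent is decane.
The highest-priority functional group is an aldehyde (terminal –CHO), so the name ends in -al.
Number the chain so that the aldehyde carbon is C-1 by definition.
With this numbering: a chloro group at C-6; methyl groups at C-4 and C-7.
The substituents are ordered alphabetically, ignoring any di-/tri- multipliers.
Assembling the pieces gives 6-chloro-4,7-dimethyldecanal.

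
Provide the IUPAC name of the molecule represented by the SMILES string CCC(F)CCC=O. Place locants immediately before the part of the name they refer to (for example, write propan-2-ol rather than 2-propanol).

4-fluorohexanal

The longest carbon chain that includes the –CHO group has 6 carbons, so the parent hydride is hexane.
An aldehyde (terminal –CHO) is the principal characteristic group, giving the suffix -al.
Number the chain so that the aldehyde carbon is C-1 by definition.
That gives a fluoro group at C-4.
Assembling the pieces gives 4-fluorohexanal.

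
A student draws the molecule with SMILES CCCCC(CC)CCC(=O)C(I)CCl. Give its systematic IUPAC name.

The longest chain bearing the carbonyl is 10 carbons long (decane).
A ketone (C=O on an internal carbon) is the principal characteristic group, giving the suffix -one.
Choose the numbering such that numbering from this end puts the carbonyl group at C-3 rather than C-8.
That gives the carbonyl at C-3; a chloro group at C-1; an ethyl group at C-6; an iodo group at C-2.
The substituents are ordered alphabetically, ignoring any di-/tri- multipliers.
The name is 1-chloro-6-ethyl-2-iododecan-3-one.

1-chloro-6-ethyl-2-iododecan-3-one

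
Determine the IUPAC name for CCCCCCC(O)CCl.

1-chlorooctan-2-ol

The longest chain bearing the –OH group is 8 carbons long (octane).
The highest-priority functional group is an alcohol (–OH), so the name ends in -ol.
Number the chain so that numbering from this end puts the hydroxyl group at C-2 rather than C-7.
That gives the hydroxyl at C-2; a chloro group at C-1.
Putting it together: 1-chlorooctan-2-ol.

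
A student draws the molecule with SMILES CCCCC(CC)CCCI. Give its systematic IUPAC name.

The longest continuous carbon chain has 8 atoms, so the parent hydride is octane.
The numbering direction is chosen so that the substituent locant set {1,4} is lower than {5,8} at the first point of difference.
With this numbering: an ethyl group at C-4; an iodo group at C-1.
The substituents are ordered alphabetically, ignoring any di-/tri- multipliers.
The name is 4-ethyl-1-iodooctane.

4-ethyl-1-iodooctane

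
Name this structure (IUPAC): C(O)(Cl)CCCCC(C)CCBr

The longest chain bearing the –OH group is 8 carbons long (octane).
An alcohol (–OH) is the principal characteristic group, giving the suffix -ol.
Number the chain so that numbering from this end puts the hydroxyl group at C-1 rather than C-8.
This places the hydroxyl at C-1; a bromo group at C-8; a chloro group at C-1; a methyl group at C-6.
The substituents are ordered alphabetically, ignoring any di-/tri- multipliers.
The name is 8-bromo-1-chloro-6-methyloctan-1-ol.

8-bromo-1-chloro-6-methyloctan-1-ol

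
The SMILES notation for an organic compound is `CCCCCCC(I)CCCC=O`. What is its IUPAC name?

5-iodoundecanal

Counting along the main chain through the –CHO group gives 11 carbons: the parent is undecane.
The highest-priority functional group is an aldehyde (terminal –CHO), so the name ends in -al.
Choose the numbering such that the aldehyde carbon is C-1 by definition.
This places an iodo group at C-5.
Assembling the pieces gives 5-iodoundecanal.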